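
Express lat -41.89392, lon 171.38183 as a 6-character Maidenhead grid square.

RE58qc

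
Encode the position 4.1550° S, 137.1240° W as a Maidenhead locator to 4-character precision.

Add 180° to longitude and 90° to latitude: 42.88, 85.84.
Field: lon ⌊42.88/20⌋ = 2 → C; lat ⌊85.84/10⌋ = 8 → I.
Square: lon ⌊2.88/2⌋ = 1; lat ⌊5.84/1⌋ = 5.

CI15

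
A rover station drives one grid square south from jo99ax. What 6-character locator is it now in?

JO99aw

Latitude subsquare x = 23; −1 → 22 = w.
The longitude characters are unchanged.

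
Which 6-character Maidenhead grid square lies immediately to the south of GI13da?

Latitude subsquare a = 0; −1 → -1, wraps to 23 = x, carry into square.
Latitude square 3; −1 → 2.
The longitude characters are unchanged.

GI12dx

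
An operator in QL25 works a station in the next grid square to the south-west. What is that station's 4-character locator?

QL14

Longitude square 2; −1 → 1.
Latitude square 5; −1 → 4.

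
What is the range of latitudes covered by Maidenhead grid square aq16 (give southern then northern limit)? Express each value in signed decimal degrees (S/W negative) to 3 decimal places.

76.000, 77.000

Field A=0, Q=16: +0·20° lon, +16·10° lat → SW at lon -180°, lat 70°.
Square 1, 6: +1·2° lon, +6·1° lat → SW at lon -178°, lat 76°.
Cell spans 2° lon × 1° lat.
south 76.000, north 77.000.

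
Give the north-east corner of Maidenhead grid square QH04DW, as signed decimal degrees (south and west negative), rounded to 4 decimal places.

Field Q=16, H=7: +16·20° lon, +7·10° lat → SW at lon 140°, lat -20°.
Square 0, 4: +0·2° lon, +4·1° lat → SW at lon 140°, lat -16°.
Subsquare d=3, w=22: +3·0.0833333° lon, +22·0.0416667° lat → SW at lon 140.25°, lat -15.0833°.
Cell spans 0.0833333° lon × 0.0416667° lat. NE corner is SW corner plus one full cell.
latitude -15.0417, longitude 140.3333.

-15.0417, 140.3333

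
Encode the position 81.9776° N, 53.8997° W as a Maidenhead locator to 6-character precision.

GR31bx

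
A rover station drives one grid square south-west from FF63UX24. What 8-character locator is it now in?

Longitude extended square 2; −1 → 1.
Latitude extended square 4; −1 → 3.

FF63ux13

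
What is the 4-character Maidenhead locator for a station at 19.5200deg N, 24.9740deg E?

KK29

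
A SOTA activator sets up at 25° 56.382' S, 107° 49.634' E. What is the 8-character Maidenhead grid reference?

Offset from 180°W / 90°S: lon 287.82723°, lat 64.06030°.
Field (20°×10°, letters A–R): 287.82723/20 → 14 → O, 64.06030/10 → 6 → G; chars OG.
Square (2°×1°, digits 0–9): 7.82723/2 → 3, 4.06030/1 → 4; chars 34.
Subsquare (5′×2.5′, letters a–x): 1.82723/0.0833333 → 21 → v, 0.06030/0.0416667 → 1 → b; chars vb.
Extended square (30″×15″, digits 0–9): 0.07723/0.00833333 → 9, 0.01863/0.00416667 → 4; chars 94.

OG34vb94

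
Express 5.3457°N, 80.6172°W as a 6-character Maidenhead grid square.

Add 180° to longitude and 90° to latitude: 99.3828, 95.3457.
Field (20°×10°, letters A–R): lon ⌊99.3828/20⌋ = 4 → E; lat ⌊95.3457/10⌋ = 9 → J.
Square (2°×1°, digits 0–9): lon ⌊19.3828/2⌋ = 9; lat ⌊5.3457/1⌋ = 5.
Subsquare (5′×2.5′, letters a–x): lon ⌊1.3828/0.0833333⌋ = 16 → q; lat ⌊0.3457/0.0416667⌋ = 8 → i.

EJ95qi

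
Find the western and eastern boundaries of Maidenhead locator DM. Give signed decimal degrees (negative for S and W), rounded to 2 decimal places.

-120.00, -100.00

Field D=3, M=12: +3·20° lon, +12·10° lat → SW at lon -120°, lat 30°.
Cell spans 20° lon × 10° lat.
west -120.00, east -100.00.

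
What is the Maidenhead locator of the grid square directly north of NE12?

Latitude square 2; +1 → 3.
The longitude characters are unchanged.

NE13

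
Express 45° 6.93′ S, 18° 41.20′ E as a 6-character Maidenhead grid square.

JE94iv

Shift to the Maidenhead origin (180°W, 90°S): lon 198.6867, lat 44.8845.
Field (20°×10°, letters A–R): lon ⌊198.6867/20⌋ = 9 → J; lat ⌊44.8845/10⌋ = 4 → E.
Square (2°×1°, digits 0–9): lon ⌊18.6867/2⌋ = 9; lat ⌊4.8845/1⌋ = 4.
Subsquare (5′×2.5′, letters a–x): lon ⌊0.6867/0.0833333⌋ = 8 → i; lat ⌊0.8845/0.0416667⌋ = 21 → v.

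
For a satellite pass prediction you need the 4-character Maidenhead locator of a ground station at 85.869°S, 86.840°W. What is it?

EA64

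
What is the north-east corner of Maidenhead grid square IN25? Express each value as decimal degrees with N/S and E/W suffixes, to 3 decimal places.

46.000° N, 14.000° W

Field I=8, N=13: +8·20° lon, +13·10° lat → SW at lon -20°, lat 40°.
Square 2, 5: +2·2° lon, +5·1° lat → SW at lon -16°, lat 45°.
Cell spans 2° lon × 1° lat. NE corner is SW corner plus one full cell.
latitude 46.000° N, longitude 14.000° W.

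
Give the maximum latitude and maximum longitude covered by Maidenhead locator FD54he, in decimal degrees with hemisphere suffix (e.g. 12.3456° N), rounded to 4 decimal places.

Field F=5, D=3: +5·20° lon, +3·10° lat → SW at lon -80°, lat -60°.
Square 5, 4: +5·2° lon, +4·1° lat → SW at lon -70°, lat -56°.
Subsquare h=7, e=4: +7·0.0833333° lon, +4·0.0416667° lat → SW at lon -69.4167°, lat -55.8333°.
Cell spans 0.0833333° lon × 0.0416667° lat. NE corner is SW corner plus one full cell.
latitude 55.7917° S, longitude 69.3333° W.

55.7917° S, 69.3333° W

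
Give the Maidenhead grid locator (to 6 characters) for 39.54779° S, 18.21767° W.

IF00vk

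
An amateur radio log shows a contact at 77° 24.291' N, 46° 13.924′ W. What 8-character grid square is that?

GQ67vj27

Offset from 180°W / 90°S: lon 133.76793°, lat 167.40485°.
Field: lon ⌊133.76793/20⌋ = 6 → G; lat ⌊167.40485/10⌋ = 16 → Q.
Square: lon ⌊13.76793/2⌋ = 6; lat ⌊7.40485/1⌋ = 7.
Subsquare: lon ⌊1.76793/0.0833333⌋ = 21 → v; lat ⌊0.40485/0.0416667⌋ = 9 → j.
Extended square: lon ⌊0.01793/0.00833333⌋ = 2; lat ⌊0.02985/0.00416667⌋ = 7.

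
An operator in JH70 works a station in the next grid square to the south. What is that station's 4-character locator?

JG79

Latitude square 0; −1 → -1, wraps to 9, carry into field.
Latitude field H = 7; −1 → 6 = G.
The longitude characters are unchanged.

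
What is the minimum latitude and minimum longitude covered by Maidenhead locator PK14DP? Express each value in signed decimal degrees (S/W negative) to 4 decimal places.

14.6250, 122.2500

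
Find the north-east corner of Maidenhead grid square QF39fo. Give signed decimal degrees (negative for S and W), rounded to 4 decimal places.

Field Q=16, F=5: +16·20° lon, +5·10° lat → SW at lon 140°, lat -40°.
Square 3, 9: +3·2° lon, +9·1° lat → SW at lon 146°, lat -31°.
Subsquare f=5, o=14: +5·0.0833333° lon, +14·0.0416667° lat → SW at lon 146.417°, lat -30.4167°.
Cell spans 0.0833333° lon × 0.0416667° lat. NE corner is SW corner plus one full cell.
latitude -30.3750, longitude 146.5000.

-30.3750, 146.5000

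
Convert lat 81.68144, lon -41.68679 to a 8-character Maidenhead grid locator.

Add 180° to longitude and 90° to latitude: 138.31321, 171.68144.
Field (20°×10°, letters A–R): lon ⌊138.31321/20⌋ = 6 → G; lat ⌊171.68144/10⌋ = 17 → R.
Square (2°×1°, digits 0–9): lon ⌊18.31321/2⌋ = 9; lat ⌊1.68144/1⌋ = 1.
Subsquare (5′×2.5′, letters a–x): lon ⌊0.31321/0.0833333⌋ = 3 → d; lat ⌊0.68144/0.0416667⌋ = 16 → q.
Extended square (30″×15″, digits 0–9): lon ⌊0.06321/0.00833333⌋ = 7; lat ⌊0.01477/0.00416667⌋ = 3.

GR91dq73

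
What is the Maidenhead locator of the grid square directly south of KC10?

KB19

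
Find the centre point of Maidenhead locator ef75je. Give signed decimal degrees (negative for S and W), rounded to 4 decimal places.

-34.8125, -85.2083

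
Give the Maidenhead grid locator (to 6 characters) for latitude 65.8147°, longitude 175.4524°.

Shift to the Maidenhead origin (180°W, 90°S): lon 355.4524, lat 155.8147.
Field: lon ⌊355.4524/20⌋ = 17 → R; lat ⌊155.8147/10⌋ = 15 → P.
Square: lon ⌊15.4524/2⌋ = 7; lat ⌊5.8147/1⌋ = 5.
Subsquare: lon ⌊1.4524/0.0833333⌋ = 17 → r; lat ⌊0.8147/0.0416667⌋ = 19 → t.

RP75rt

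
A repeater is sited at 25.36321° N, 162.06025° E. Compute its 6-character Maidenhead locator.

Add 180° to longitude and 90° to latitude: 342.0602, 115.3632.
Field: lon ⌊342.0602/20⌋ = 17 → R; lat ⌊115.3632/10⌋ = 11 → L.
Square: lon ⌊2.0602/2⌋ = 1; lat ⌊5.3632/1⌋ = 5.
Subsquare: lon ⌊0.0602/0.0833333⌋ = 0 → a; lat ⌊0.3632/0.0416667⌋ = 8 → i.

RL15ai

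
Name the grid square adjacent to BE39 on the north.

BF30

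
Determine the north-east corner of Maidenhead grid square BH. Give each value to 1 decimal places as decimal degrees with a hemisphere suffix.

10.0° S, 140.0° W

Field B=1, H=7: +1·20° lon, +7·10° lat → SW at lon -160°, lat -20°.
Cell spans 20° lon × 10° lat. NE corner is SW corner plus one full cell.
latitude 10.0° S, longitude 140.0° W.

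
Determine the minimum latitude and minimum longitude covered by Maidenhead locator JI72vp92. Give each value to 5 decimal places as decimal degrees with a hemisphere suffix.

7.36667° S, 15.82500° E

Field J=9, I=8: +9·20° lon, +8·10° lat → SW at lon 0°, lat -10°.
Square 7, 2: +7·2° lon, +2·1° lat → SW at lon 14°, lat -8°.
Subsquare v=21, p=15: +21·0.0833333° lon, +15·0.0416667° lat → SW at lon 15.75°, lat -7.375°.
Extended square 9, 2: +9·0.00833333° lon, +2·0.00416667° lat → SW at lon 15.825°, lat -7.36667°.
latitude 7.36667° S, longitude 15.82500° E.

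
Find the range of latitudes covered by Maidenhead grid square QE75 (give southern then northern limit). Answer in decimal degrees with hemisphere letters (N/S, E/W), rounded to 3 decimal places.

45.000° S, 44.000° S

Field Q=16, E=4: +16·20° lon, +4·10° lat → SW at lon 140°, lat -50°.
Square 7, 5: +7·2° lon, +5·1° lat → SW at lon 154°, lat -45°.
Cell spans 2° lon × 1° lat.
south 45.000° S, north 44.000° S.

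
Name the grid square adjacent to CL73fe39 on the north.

Latitude extended square 9; +1 → 10, wraps to 0, carry into subsquare.
Latitude subsquare e = 4; +1 → 5 = f.
The longitude characters are unchanged.

CL73ff30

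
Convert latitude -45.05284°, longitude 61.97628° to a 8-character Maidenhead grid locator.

ME04xw77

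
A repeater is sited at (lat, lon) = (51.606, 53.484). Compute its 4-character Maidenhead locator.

Add 180° to longitude and 90° to latitude: 233.48, 141.61.
Field (20°×10°, letters A–R): lon ⌊233.48/20⌋ = 11 → L; lat ⌊141.61/10⌋ = 14 → O.
Square (2°×1°, digits 0–9): lon ⌊13.48/2⌋ = 6; lat ⌊1.61/1⌋ = 1.

LO61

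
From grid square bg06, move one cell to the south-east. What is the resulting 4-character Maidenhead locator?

BG15

Longitude square 0; +1 → 1.
Latitude square 6; −1 → 5.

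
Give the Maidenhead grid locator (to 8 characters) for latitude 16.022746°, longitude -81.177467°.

Offset from 180°W / 90°S: lon 98.82253°, lat 106.02275°.
Field: 98.82253/20 → 4 → E, 106.02275/10 → 10 → K; chars EK.
Square: 18.82253/2 → 9, 6.02275/1 → 6; chars 96.
Subsquare: 0.82253/0.0833333 → 9 → j, 0.02275/0.0416667 → 0 → a; chars ja.
Extended square: 0.07253/0.00833333 → 8, 0.02275/0.00416667 → 5; chars 85.

EK96ja85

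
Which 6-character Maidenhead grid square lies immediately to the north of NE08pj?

NE08pk

Latitude subsquare j = 9; +1 → 10 = k.
The longitude characters are unchanged.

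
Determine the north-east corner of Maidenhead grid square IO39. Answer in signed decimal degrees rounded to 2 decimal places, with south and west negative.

60.00, -12.00

Field I=8, O=14: +8·20° lon, +14·10° lat → SW at lon -20°, lat 50°.
Square 3, 9: +3·2° lon, +9·1° lat → SW at lon -14°, lat 59°.
Cell spans 2° lon × 1° lat. NE corner is SW corner plus one full cell.
latitude 60.00, longitude -12.00.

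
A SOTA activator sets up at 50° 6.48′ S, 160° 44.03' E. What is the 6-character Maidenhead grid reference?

RD09iv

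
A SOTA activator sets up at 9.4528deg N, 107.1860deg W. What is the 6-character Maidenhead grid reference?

DJ69jk

Shift to the Maidenhead origin (180°W, 90°S): lon 72.8140, lat 99.4528.
Field (20°×10°, letters A–R): 72.8140/20 → 3 → D, 99.4528/10 → 9 → J; chars DJ.
Square (2°×1°, digits 0–9): 12.8140/2 → 6, 9.4528/1 → 9; chars 69.
Subsquare (5′×2.5′, letters a–x): 0.8140/0.0833333 → 9 → j, 0.4528/0.0416667 → 10 → k; chars jk.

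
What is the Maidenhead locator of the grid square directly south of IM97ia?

IM96ix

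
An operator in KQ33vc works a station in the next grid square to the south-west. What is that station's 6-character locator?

KQ33ub

Longitude subsquare v = 21; −1 → 20 = u.
Latitude subsquare c = 2; −1 → 1 = b.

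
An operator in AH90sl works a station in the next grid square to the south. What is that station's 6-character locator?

AH90sk

Latitude subsquare l = 11; −1 → 10 = k.
The longitude characters are unchanged.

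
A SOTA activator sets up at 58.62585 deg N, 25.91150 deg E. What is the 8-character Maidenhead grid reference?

KO28wp90

Shift to the Maidenhead origin (180°W, 90°S): lon 205.91150, lat 148.62585.
Field: lon ⌊205.91150/20⌋ = 10 → K; lat ⌊148.62585/10⌋ = 14 → O.
Square: lon ⌊5.91150/2⌋ = 2; lat ⌊8.62585/1⌋ = 8.
Subsquare: lon ⌊1.91150/0.0833333⌋ = 22 → w; lat ⌊0.62585/0.0416667⌋ = 15 → p.
Extended square: lon ⌊0.07817/0.00833333⌋ = 9; lat ⌊0.00085/0.00416667⌋ = 0.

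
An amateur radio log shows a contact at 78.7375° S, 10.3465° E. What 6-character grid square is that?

JB51eg

Add 180° to longitude and 90° to latitude: 190.3465, 11.2625.
Field: 190.3465/20 → 9 → J, 11.2625/10 → 1 → B; chars JB.
Square: 10.3465/2 → 5, 1.2625/1 → 1; chars 51.
Subsquare: 0.3465/0.0833333 → 4 → e, 0.2625/0.0416667 → 6 → g; chars eg.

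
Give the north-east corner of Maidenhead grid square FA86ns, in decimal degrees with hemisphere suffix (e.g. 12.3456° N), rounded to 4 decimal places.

83.2083° S, 62.8333° W

Field F=5, A=0: +5·20° lon, +0·10° lat → SW at lon -80°, lat -90°.
Square 8, 6: +8·2° lon, +6·1° lat → SW at lon -64°, lat -84°.
Subsquare n=13, s=18: +13·0.0833333° lon, +18·0.0416667° lat → SW at lon -62.9167°, lat -83.25°.
Cell spans 0.0833333° lon × 0.0416667° lat. NE corner is SW corner plus one full cell.
latitude 83.2083° S, longitude 62.8333° W.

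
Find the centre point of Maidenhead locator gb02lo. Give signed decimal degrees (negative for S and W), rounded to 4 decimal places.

Field G=6, B=1: +6·20° lon, +1·10° lat → SW at lon -60°, lat -80°.
Square 0, 2: +0·2° lon, +2·1° lat → SW at lon -60°, lat -78°.
Subsquare l=11, o=14: +11·0.0833333° lon, +14·0.0416667° lat → SW at lon -59.0833°, lat -77.4167°.
Cell spans 0.0833333° lon × 0.0416667° lat. Centre is SW corner plus half of each.
latitude -77.3958, longitude -59.0417.

-77.3958, -59.0417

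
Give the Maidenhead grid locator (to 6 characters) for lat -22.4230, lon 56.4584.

LG87fn

Add 180° to longitude and 90° to latitude: 236.4584, 67.5770.
Field (20°×10°, letters A–R): lon ⌊236.4584/20⌋ = 11 → L; lat ⌊67.5770/10⌋ = 6 → G.
Square (2°×1°, digits 0–9): lon ⌊16.4584/2⌋ = 8; lat ⌊7.5770/1⌋ = 7.
Subsquare (5′×2.5′, letters a–x): lon ⌊0.4584/0.0833333⌋ = 5 → f; lat ⌊0.5770/0.0416667⌋ = 13 → n.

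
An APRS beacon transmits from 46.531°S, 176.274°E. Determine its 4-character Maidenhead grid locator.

RE83

Shift to the Maidenhead origin (180°W, 90°S): lon 356.27, lat 43.47.
Field: lon ⌊356.27/20⌋ = 17 → R; lat ⌊43.47/10⌋ = 4 → E.
Square: lon ⌊16.27/2⌋ = 8; lat ⌊3.47/1⌋ = 3.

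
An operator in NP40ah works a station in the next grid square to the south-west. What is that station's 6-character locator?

NP30xg

Longitude subsquare a = 0; −1 → -1, wraps to 23 = x, carry into square.
Longitude square 4; −1 → 3.
Latitude subsquare h = 7; −1 → 6 = g.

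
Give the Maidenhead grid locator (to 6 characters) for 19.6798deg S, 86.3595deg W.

EH60th

Add 180° to longitude and 90° to latitude: 93.6405, 70.3202.
Field (20°×10°, letters A–R): lon ⌊93.6405/20⌋ = 4 → E; lat ⌊70.3202/10⌋ = 7 → H.
Square (2°×1°, digits 0–9): lon ⌊13.6405/2⌋ = 6; lat ⌊0.3202/1⌋ = 0.
Subsquare (5′×2.5′, letters a–x): lon ⌊1.6405/0.0833333⌋ = 19 → t; lat ⌊0.3202/0.0416667⌋ = 7 → h.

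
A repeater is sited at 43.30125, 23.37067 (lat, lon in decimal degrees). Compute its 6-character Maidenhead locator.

Add 180° to longitude and 90° to latitude: 203.3707, 133.3013.
Field (20°×10°, letters A–R): 203.3707/20 → 10 → K, 133.3013/10 → 13 → N; chars KN.
Square (2°×1°, digits 0–9): 3.3707/2 → 1, 3.3013/1 → 3; chars 13.
Subsquare (5′×2.5′, letters a–x): 1.3707/0.0833333 → 16 → q, 0.3013/0.0416667 → 7 → h; chars qh.

KN13qh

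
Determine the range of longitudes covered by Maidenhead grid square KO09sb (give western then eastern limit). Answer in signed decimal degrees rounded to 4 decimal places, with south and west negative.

21.5000, 21.5833

Field K=10, O=14: +10·20° lon, +14·10° lat → SW at lon 20°, lat 50°.
Square 0, 9: +0·2° lon, +9·1° lat → SW at lon 20°, lat 59°.
Subsquare s=18, b=1: +18·0.0833333° lon, +1·0.0416667° lat → SW at lon 21.5°, lat 59.0417°.
Cell spans 0.0833333° lon × 0.0416667° lat.
west 21.5000, east 21.5833.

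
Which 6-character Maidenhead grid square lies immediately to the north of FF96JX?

Latitude subsquare x = 23; +1 → 24, wraps to 0 = a, carry into square.
Latitude square 6; +1 → 7.
The longitude characters are unchanged.

FF97ja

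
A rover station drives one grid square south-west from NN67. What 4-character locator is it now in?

Longitude square 6; −1 → 5.
Latitude square 7; −1 → 6.

NN56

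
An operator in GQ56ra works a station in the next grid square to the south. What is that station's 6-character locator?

GQ55rx

Latitude subsquare a = 0; −1 → -1, wraps to 23 = x, carry into square.
Latitude square 6; −1 → 5.
The longitude characters are unchanged.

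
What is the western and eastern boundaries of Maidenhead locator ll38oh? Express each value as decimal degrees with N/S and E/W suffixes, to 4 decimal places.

47.1667° E, 47.2500° E

Field L=11, L=11: +11·20° lon, +11·10° lat → SW at lon 40°, lat 20°.
Square 3, 8: +3·2° lon, +8·1° lat → SW at lon 46°, lat 28°.
Subsquare o=14, h=7: +14·0.0833333° lon, +7·0.0416667° lat → SW at lon 47.1667°, lat 28.2917°.
Cell spans 0.0833333° lon × 0.0416667° lat.
west 47.1667° E, east 47.2500° E.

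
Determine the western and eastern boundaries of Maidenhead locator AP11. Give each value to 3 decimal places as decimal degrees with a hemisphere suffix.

178.000° W, 176.000° W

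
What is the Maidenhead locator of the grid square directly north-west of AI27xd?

AI27we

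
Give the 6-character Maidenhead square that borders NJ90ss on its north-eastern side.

NJ90tt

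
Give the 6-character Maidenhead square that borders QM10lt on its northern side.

Latitude subsquare t = 19; +1 → 20 = u.
The longitude characters are unchanged.

QM10lu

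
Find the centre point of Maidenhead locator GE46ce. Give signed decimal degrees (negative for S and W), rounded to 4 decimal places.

Field G=6, E=4: +6·20° lon, +4·10° lat → SW at lon -60°, lat -50°.
Square 4, 6: +4·2° lon, +6·1° lat → SW at lon -52°, lat -44°.
Subsquare c=2, e=4: +2·0.0833333° lon, +4·0.0416667° lat → SW at lon -51.8333°, lat -43.8333°.
Cell spans 0.0833333° lon × 0.0416667° lat. Centre is SW corner plus half of each.
latitude -43.8125, longitude -51.7917.

-43.8125, -51.7917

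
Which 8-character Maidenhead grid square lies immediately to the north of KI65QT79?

KI65qu70

Latitude extended square 9; +1 → 10, wraps to 0, carry into subsquare.
Latitude subsquare t = 19; +1 → 20 = u.
The longitude characters are unchanged.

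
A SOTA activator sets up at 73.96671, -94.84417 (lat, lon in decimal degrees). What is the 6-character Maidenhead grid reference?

EQ23nx

Add 180° to longitude and 90° to latitude: 85.1558, 163.9667.
Field: lon ⌊85.1558/20⌋ = 4 → E; lat ⌊163.9667/10⌋ = 16 → Q.
Square: lon ⌊5.1558/2⌋ = 2; lat ⌊3.9667/1⌋ = 3.
Subsquare: lon ⌊1.1558/0.0833333⌋ = 13 → n; lat ⌊0.9667/0.0416667⌋ = 23 → x.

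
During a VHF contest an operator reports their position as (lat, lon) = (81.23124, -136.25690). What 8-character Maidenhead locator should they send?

Shift to the Maidenhead origin (180°W, 90°S): lon 43.74310, lat 171.23124.
Field: 43.74310/20 → 2 → C, 171.23124/10 → 17 → R; chars CR.
Square: 3.74310/2 → 1, 1.23124/1 → 1; chars 11.
Subsquare: 1.74310/0.0833333 → 20 → u, 0.23124/0.0416667 → 5 → f; chars uf.
Extended square: 0.07643/0.00833333 → 9, 0.02291/0.00416667 → 5; chars 95.

CR11uf95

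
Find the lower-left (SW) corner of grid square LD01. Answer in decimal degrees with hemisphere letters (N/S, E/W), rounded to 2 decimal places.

Field L=11, D=3: +11·20° lon, +3·10° lat → SW at lon 40°, lat -60°.
Square 0, 1: +0·2° lon, +1·1° lat → SW at lon 40°, lat -59°.
latitude 59.00° S, longitude 40.00° E.

59.00° S, 40.00° E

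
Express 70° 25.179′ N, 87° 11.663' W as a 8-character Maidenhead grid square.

Add 180° to longitude and 90° to latitude: 92.80562, 160.41965.
Field: lon ⌊92.80562/20⌋ = 4 → E; lat ⌊160.41965/10⌋ = 16 → Q.
Square: lon ⌊12.80562/2⌋ = 6; lat ⌊0.41965/1⌋ = 0.
Subsquare: lon ⌊0.80562/0.0833333⌋ = 9 → j; lat ⌊0.41965/0.0416667⌋ = 10 → k.
Extended square: lon ⌊0.05562/0.00833333⌋ = 6; lat ⌊0.00298/0.00416667⌋ = 0.

EQ60jk60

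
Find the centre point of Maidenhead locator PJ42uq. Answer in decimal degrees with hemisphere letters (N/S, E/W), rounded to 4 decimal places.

Field P=15, J=9: +15·20° lon, +9·10° lat → SW at lon 120°, lat 0°.
Square 4, 2: +4·2° lon, +2·1° lat → SW at lon 128°, lat 2°.
Subsquare u=20, q=16: +20·0.0833333° lon, +16·0.0416667° lat → SW at lon 129.667°, lat 2.66667°.
Cell spans 0.0833333° lon × 0.0416667° lat. Centre is SW corner plus half of each.
latitude 2.6875° N, longitude 129.7083° E.

2.6875° N, 129.7083° E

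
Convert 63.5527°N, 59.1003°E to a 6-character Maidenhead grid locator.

LP93nn

Shift to the Maidenhead origin (180°W, 90°S): lon 239.1003, lat 153.5527.
Field (20°×10°, letters A–R): 239.1003/20 → 11 → L, 153.5527/10 → 15 → P; chars LP.
Square (2°×1°, digits 0–9): 19.1003/2 → 9, 3.5527/1 → 3; chars 93.
Subsquare (5′×2.5′, letters a–x): 1.1003/0.0833333 → 13 → n, 0.5527/0.0416667 → 13 → n; chars nn.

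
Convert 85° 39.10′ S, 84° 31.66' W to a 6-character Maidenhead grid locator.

EA74ri

Shift to the Maidenhead origin (180°W, 90°S): lon 95.4723, lat 4.3483.
Field (20°×10°, letters A–R): lon ⌊95.4723/20⌋ = 4 → E; lat ⌊4.3483/10⌋ = 0 → A.
Square (2°×1°, digits 0–9): lon ⌊15.4723/2⌋ = 7; lat ⌊4.3483/1⌋ = 4.
Subsquare (5′×2.5′, letters a–x): lon ⌊1.4723/0.0833333⌋ = 17 → r; lat ⌊0.3483/0.0416667⌋ = 8 → i.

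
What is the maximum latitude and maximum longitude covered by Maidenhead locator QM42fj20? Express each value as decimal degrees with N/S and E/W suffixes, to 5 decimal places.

Field Q=16, M=12: +16·20° lon, +12·10° lat → SW at lon 140°, lat 30°.
Square 4, 2: +4·2° lon, +2·1° lat → SW at lon 148°, lat 32°.
Subsquare f=5, j=9: +5·0.0833333° lon, +9·0.0416667° lat → SW at lon 148.417°, lat 32.375°.
Extended square 2, 0: +2·0.00833333° lon, +0·0.00416667° lat → SW at lon 148.433°, lat 32.375°.
Cell spans 0.00833333° lon × 0.00416667° lat. NE corner is SW corner plus one full cell.
latitude 32.37917° N, longitude 148.44167° E.

32.37917° N, 148.44167° E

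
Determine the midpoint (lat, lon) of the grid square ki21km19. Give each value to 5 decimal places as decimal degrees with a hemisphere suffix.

8.46042° S, 24.84583° E

Field K=10, I=8: +10·20° lon, +8·10° lat → SW at lon 20°, lat -10°.
Square 2, 1: +2·2° lon, +1·1° lat → SW at lon 24°, lat -9°.
Subsquare k=10, m=12: +10·0.0833333° lon, +12·0.0416667° lat → SW at lon 24.8333°, lat -8.5°.
Extended square 1, 9: +1·0.00833333° lon, +9·0.00416667° lat → SW at lon 24.8417°, lat -8.4625°.
Cell spans 0.00833333° lon × 0.00416667° lat. Centre is SW corner plus half of each.
latitude 8.46042° S, longitude 24.84583° E.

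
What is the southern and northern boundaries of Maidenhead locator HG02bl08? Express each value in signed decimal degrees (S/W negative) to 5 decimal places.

-27.50833, -27.50417

Field H=7, G=6: +7·20° lon, +6·10° lat → SW at lon -40°, lat -30°.
Square 0, 2: +0·2° lon, +2·1° lat → SW at lon -40°, lat -28°.
Subsquare b=1, l=11: +1·0.0833333° lon, +11·0.0416667° lat → SW at lon -39.9167°, lat -27.5417°.
Extended square 0, 8: +0·0.00833333° lon, +8·0.00416667° lat → SW at lon -39.9167°, lat -27.5083°.
Cell spans 0.00833333° lon × 0.00416667° lat.
south -27.50833, north -27.50417.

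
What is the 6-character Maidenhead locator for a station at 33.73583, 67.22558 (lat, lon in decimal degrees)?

Offset from 180°W / 90°S: lon 247.2256°, lat 123.7358°.
Field: lon ⌊247.2256/20⌋ = 12 → M; lat ⌊123.7358/10⌋ = 12 → M.
Square: lon ⌊7.2256/2⌋ = 3; lat ⌊3.7358/1⌋ = 3.
Subsquare: lon ⌊1.2256/0.0833333⌋ = 14 → o; lat ⌊0.7358/0.0416667⌋ = 17 → r.

MM33or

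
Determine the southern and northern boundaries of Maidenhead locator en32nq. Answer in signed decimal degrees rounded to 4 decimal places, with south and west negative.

42.6667, 42.7083

Field E=4, N=13: +4·20° lon, +13·10° lat → SW at lon -100°, lat 40°.
Square 3, 2: +3·2° lon, +2·1° lat → SW at lon -94°, lat 42°.
Subsquare n=13, q=16: +13·0.0833333° lon, +16·0.0416667° lat → SW at lon -92.9167°, lat 42.6667°.
Cell spans 0.0833333° lon × 0.0416667° lat.
south 42.6667, north 42.7083.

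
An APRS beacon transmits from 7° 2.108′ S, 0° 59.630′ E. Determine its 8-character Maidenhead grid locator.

JI02lx91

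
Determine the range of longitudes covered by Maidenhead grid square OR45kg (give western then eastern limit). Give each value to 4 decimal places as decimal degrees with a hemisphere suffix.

108.8333° E, 108.9167° E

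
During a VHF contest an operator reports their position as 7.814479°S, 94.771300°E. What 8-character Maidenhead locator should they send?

NI72je24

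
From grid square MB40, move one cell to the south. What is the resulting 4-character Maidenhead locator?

MA49

Latitude square 0; −1 → -1, wraps to 9, carry into field.
Latitude field B = 1; −1 → 0 = A.
The longitude characters are unchanged.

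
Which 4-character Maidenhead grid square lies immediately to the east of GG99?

HG09

Longitude square 9; +1 → 10, wraps to 0, carry into field.
Longitude field G = 6; +1 → 7 = H.
The latitude characters are unchanged.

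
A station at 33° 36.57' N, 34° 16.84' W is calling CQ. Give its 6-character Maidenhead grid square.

Offset from 180°W / 90°S: lon 145.7193°, lat 123.6095°.
Field (20°×10°, letters A–R): lon ⌊145.7193/20⌋ = 7 → H; lat ⌊123.6095/10⌋ = 12 → M.
Square (2°×1°, digits 0–9): lon ⌊5.7193/2⌋ = 2; lat ⌊3.6095/1⌋ = 3.
Subsquare (5′×2.5′, letters a–x): lon ⌊1.7193/0.0833333⌋ = 20 → u; lat ⌊0.6095/0.0416667⌋ = 14 → o.

HM23uo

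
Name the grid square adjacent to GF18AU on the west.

GF08xu

Longitude subsquare a = 0; −1 → -1, wraps to 23 = x, carry into square.
Longitude square 1; −1 → 0.
The latitude characters are unchanged.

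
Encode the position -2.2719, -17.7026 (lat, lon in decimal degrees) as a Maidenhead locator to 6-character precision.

Offset from 180°W / 90°S: lon 162.2974°, lat 87.7281°.
Field: 162.2974/20 → 8 → I, 87.7281/10 → 8 → I; chars II.
Square: 2.2974/2 → 1, 7.7281/1 → 7; chars 17.
Subsquare: 0.2974/0.0833333 → 3 → d, 0.7281/0.0416667 → 17 → r; chars dr.

II17dr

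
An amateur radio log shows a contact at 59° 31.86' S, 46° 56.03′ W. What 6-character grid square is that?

Offset from 180°W / 90°S: lon 133.0662°, lat 30.4690°.
Field: lon ⌊133.0662/20⌋ = 6 → G; lat ⌊30.4690/10⌋ = 3 → D.
Square: lon ⌊13.0662/2⌋ = 6; lat ⌊0.4690/1⌋ = 0.
Subsquare: lon ⌊1.0662/0.0833333⌋ = 12 → m; lat ⌊0.4690/0.0416667⌋ = 11 → l.

GD60ml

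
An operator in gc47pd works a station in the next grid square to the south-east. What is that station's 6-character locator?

Longitude subsquare p = 15; +1 → 16 = q.
Latitude subsquare d = 3; −1 → 2 = c.

GC47qc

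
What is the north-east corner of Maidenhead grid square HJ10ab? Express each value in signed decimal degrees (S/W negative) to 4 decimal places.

0.0833, -37.9167

Field H=7, J=9: +7·20° lon, +9·10° lat → SW at lon -40°, lat 0°.
Square 1, 0: +1·2° lon, +0·1° lat → SW at lon -38°, lat 0°.
Subsquare a=0, b=1: +0·0.0833333° lon, +1·0.0416667° lat → SW at lon -38°, lat 0.0416667°.
Cell spans 0.0833333° lon × 0.0416667° lat. NE corner is SW corner plus one full cell.
latitude 0.0833, longitude -37.9167.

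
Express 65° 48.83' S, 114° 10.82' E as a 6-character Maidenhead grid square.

Shift to the Maidenhead origin (180°W, 90°S): lon 294.1803, lat 24.1862.
Field: 294.1803/20 → 14 → O, 24.1862/10 → 2 → C; chars OC.
Square: 14.1803/2 → 7, 4.1862/1 → 4; chars 74.
Subsquare: 0.1803/0.0833333 → 2 → c, 0.1862/0.0416667 → 4 → e; chars ce.

OC74ce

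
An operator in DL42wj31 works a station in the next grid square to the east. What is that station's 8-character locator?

Longitude extended square 3; +1 → 4.
The latitude characters are unchanged.

DL42wj41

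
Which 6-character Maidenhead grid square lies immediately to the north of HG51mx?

HG52ma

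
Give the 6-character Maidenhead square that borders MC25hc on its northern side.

MC25hd

Latitude subsquare c = 2; +1 → 3 = d.
The longitude characters are unchanged.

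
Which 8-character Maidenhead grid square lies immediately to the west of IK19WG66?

IK19wg56

Longitude extended square 6; −1 → 5.
The latitude characters are unchanged.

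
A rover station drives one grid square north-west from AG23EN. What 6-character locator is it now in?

Longitude subsquare e = 4; −1 → 3 = d.
Latitude subsquare n = 13; +1 → 14 = o.

AG23do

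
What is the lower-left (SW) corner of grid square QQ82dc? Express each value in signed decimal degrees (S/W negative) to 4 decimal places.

Field Q=16, Q=16: +16·20° lon, +16·10° lat → SW at lon 140°, lat 70°.
Square 8, 2: +8·2° lon, +2·1° lat → SW at lon 156°, lat 72°.
Subsquare d=3, c=2: +3·0.0833333° lon, +2·0.0416667° lat → SW at lon 156.25°, lat 72.0833°.
latitude 72.0833, longitude 156.2500.

72.0833, 156.2500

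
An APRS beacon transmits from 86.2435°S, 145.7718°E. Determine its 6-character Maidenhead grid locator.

QA23vs

Offset from 180°W / 90°S: lon 325.7718°, lat 3.7565°.
Field (20°×10°, letters A–R): 325.7718/20 → 16 → Q, 3.7565/10 → 0 → A; chars QA.
Square (2°×1°, digits 0–9): 5.7718/2 → 2, 3.7565/1 → 3; chars 23.
Subsquare (5′×2.5′, letters a–x): 1.7718/0.0833333 → 21 → v, 0.7565/0.0416667 → 18 → s; chars vs.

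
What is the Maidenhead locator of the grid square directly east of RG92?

AG02

Longitude square 9; +1 → 10, wraps to 0, carry into field.
Longitude field R = 17; +1 → 18, wraps to 0 = A, wrapping around the antimeridian.
The latitude characters are unchanged.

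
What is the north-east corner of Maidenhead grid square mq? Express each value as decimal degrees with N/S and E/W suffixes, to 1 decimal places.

80.0° N, 80.0° E

Field M=12, Q=16: +12·20° lon, +16·10° lat → SW at lon 60°, lat 70°.
Cell spans 20° lon × 10° lat. NE corner is SW corner plus one full cell.
latitude 80.0° N, longitude 80.0° E.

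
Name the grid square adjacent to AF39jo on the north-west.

AF39ip

Longitude subsquare j = 9; −1 → 8 = i.
Latitude subsquare o = 14; +1 → 15 = p.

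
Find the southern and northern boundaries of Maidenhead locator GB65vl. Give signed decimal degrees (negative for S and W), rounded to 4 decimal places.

-74.5417, -74.5000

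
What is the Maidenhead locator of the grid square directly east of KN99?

Longitude square 9; +1 → 10, wraps to 0, carry into field.
Longitude field K = 10; +1 → 11 = L.
The latitude characters are unchanged.

LN09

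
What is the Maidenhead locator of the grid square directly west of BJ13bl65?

BJ13bl55

Longitude extended square 6; −1 → 5.
The latitude characters are unchanged.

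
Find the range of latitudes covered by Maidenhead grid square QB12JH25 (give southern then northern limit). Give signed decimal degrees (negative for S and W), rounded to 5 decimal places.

Field Q=16, B=1: +16·20° lon, +1·10° lat → SW at lon 140°, lat -80°.
Square 1, 2: +1·2° lon, +2·1° lat → SW at lon 142°, lat -78°.
Subsquare j=9, h=7: +9·0.0833333° lon, +7·0.0416667° lat → SW at lon 142.75°, lat -77.7083°.
Extended square 2, 5: +2·0.00833333° lon, +5·0.00416667° lat → SW at lon 142.767°, lat -77.6875°.
Cell spans 0.00833333° lon × 0.00416667° lat.
south -77.68750, north -77.68333.

-77.68750, -77.68333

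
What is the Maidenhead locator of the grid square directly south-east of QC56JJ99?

Longitude extended square 9; +1 → 10, wraps to 0, carry into subsquare.
Longitude subsquare j = 9; +1 → 10 = k.
Latitude extended square 9; −1 → 8.

QC56kj08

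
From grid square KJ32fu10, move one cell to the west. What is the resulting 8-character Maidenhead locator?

Longitude extended square 1; −1 → 0.
The latitude characters are unchanged.

KJ32fu00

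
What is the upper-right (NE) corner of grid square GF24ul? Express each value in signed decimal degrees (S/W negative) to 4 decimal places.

-35.5000, -54.2500

Field G=6, F=5: +6·20° lon, +5·10° lat → SW at lon -60°, lat -40°.
Square 2, 4: +2·2° lon, +4·1° lat → SW at lon -56°, lat -36°.
Subsquare u=20, l=11: +20·0.0833333° lon, +11·0.0416667° lat → SW at lon -54.3333°, lat -35.5417°.
Cell spans 0.0833333° lon × 0.0416667° lat. NE corner is SW corner plus one full cell.
latitude -35.5000, longitude -54.2500.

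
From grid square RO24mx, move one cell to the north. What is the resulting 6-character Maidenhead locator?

RO25ma

Latitude subsquare x = 23; +1 → 24, wraps to 0 = a, carry into square.
Latitude square 4; +1 → 5.
The longitude characters are unchanged.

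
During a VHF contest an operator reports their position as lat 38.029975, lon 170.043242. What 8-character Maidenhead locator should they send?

RM58aa57

Offset from 180°W / 90°S: lon 350.04324°, lat 128.02998°.
Field: lon ⌊350.04324/20⌋ = 17 → R; lat ⌊128.02998/10⌋ = 12 → M.
Square: lon ⌊10.04324/2⌋ = 5; lat ⌊8.02998/1⌋ = 8.
Subsquare: lon ⌊0.04324/0.0833333⌋ = 0 → a; lat ⌊0.02998/0.0416667⌋ = 0 → a.
Extended square: lon ⌊0.04324/0.00833333⌋ = 5; lat ⌊0.02998/0.00416667⌋ = 7.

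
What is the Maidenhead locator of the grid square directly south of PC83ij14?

PC83ij13

Latitude extended square 4; −1 → 3.
The longitude characters are unchanged.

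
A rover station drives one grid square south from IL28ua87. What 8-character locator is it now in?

Latitude extended square 7; −1 → 6.
The longitude characters are unchanged.

IL28ua86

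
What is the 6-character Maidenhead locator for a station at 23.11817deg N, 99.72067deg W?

EL03dc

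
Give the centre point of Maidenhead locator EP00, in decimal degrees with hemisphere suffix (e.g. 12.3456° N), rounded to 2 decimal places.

Field E=4, P=15: +4·20° lon, +15·10° lat → SW at lon -100°, lat 60°.
Square 0, 0: +0·2° lon, +0·1° lat → SW at lon -100°, lat 60°.
Cell spans 2° lon × 1° lat. Centre is SW corner plus half of each.
latitude 60.50° N, longitude 99.00° W.

60.50° N, 99.00° W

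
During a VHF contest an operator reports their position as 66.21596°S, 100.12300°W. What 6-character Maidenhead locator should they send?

DC93ws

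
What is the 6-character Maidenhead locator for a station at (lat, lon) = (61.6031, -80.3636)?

EP91to

Shift to the Maidenhead origin (180°W, 90°S): lon 99.6364, lat 151.6031.
Field: lon ⌊99.6364/20⌋ = 4 → E; lat ⌊151.6031/10⌋ = 15 → P.
Square: lon ⌊19.6364/2⌋ = 9; lat ⌊1.6031/1⌋ = 1.
Subsquare: lon ⌊1.6364/0.0833333⌋ = 19 → t; lat ⌊0.6031/0.0416667⌋ = 14 → o.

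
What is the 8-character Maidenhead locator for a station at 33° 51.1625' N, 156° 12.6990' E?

QM83cu54

Add 180° to longitude and 90° to latitude: 336.21165, 123.85271.
Field: 336.21165/20 → 16 → Q, 123.85271/10 → 12 → M; chars QM.
Square: 16.21165/2 → 8, 3.85271/1 → 3; chars 83.
Subsquare: 0.21165/0.0833333 → 2 → c, 0.85271/0.0416667 → 20 → u; chars cu.
Extended square: 0.04498/0.00833333 → 5, 0.01938/0.00416667 → 4; chars 54.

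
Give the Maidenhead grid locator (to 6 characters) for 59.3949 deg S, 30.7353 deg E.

Offset from 180°W / 90°S: lon 210.7353°, lat 30.6051°.
Field: 210.7353/20 → 10 → K, 30.6051/10 → 3 → D; chars KD.
Square: 10.7353/2 → 5, 0.6051/1 → 0; chars 50.
Subsquare: 0.7353/0.0833333 → 8 → i, 0.6051/0.0416667 → 14 → o; chars io.

KD50io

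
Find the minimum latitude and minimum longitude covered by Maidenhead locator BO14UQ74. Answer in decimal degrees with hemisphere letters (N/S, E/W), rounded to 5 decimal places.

Field B=1, O=14: +1·20° lon, +14·10° lat → SW at lon -160°, lat 50°.
Square 1, 4: +1·2° lon, +4·1° lat → SW at lon -158°, lat 54°.
Subsquare u=20, q=16: +20·0.0833333° lon, +16·0.0416667° lat → SW at lon -156.333°, lat 54.6667°.
Extended square 7, 4: +7·0.00833333° lon, +4·0.00416667° lat → SW at lon -156.275°, lat 54.6833°.
latitude 54.68333° N, longitude 156.27500° W.

54.68333° N, 156.27500° W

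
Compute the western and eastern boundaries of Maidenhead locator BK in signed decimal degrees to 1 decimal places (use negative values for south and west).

Field B=1, K=10: +1·20° lon, +10·10° lat → SW at lon -160°, lat 10°.
Cell spans 20° lon × 10° lat.
west -160.0, east -140.0.

-160.0, -140.0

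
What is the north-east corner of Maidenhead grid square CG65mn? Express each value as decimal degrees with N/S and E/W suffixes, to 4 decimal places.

24.4167° S, 126.9167° W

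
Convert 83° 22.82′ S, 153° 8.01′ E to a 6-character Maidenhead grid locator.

QA66no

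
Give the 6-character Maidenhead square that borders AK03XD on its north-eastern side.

AK13ae

Longitude subsquare x = 23; +1 → 24, wraps to 0 = a, carry into square.
Longitude square 0; +1 → 1.
Latitude subsquare d = 3; +1 → 4 = e.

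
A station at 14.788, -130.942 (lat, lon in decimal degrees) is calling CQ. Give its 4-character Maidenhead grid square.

CK44

Add 180° to longitude and 90° to latitude: 49.06, 104.79.
Field (20°×10°, letters A–R): 49.06/20 → 2 → C, 104.79/10 → 10 → K; chars CK.
Square (2°×1°, digits 0–9): 9.06/2 → 4, 4.79/1 → 4; chars 44.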